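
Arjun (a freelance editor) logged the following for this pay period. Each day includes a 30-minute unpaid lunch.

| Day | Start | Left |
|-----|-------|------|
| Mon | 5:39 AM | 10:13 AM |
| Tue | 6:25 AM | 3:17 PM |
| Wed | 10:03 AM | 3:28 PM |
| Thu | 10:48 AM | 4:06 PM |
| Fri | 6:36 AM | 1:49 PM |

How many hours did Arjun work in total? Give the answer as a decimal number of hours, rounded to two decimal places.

28.87 hours

Mon: 5:39 AM–10:13 AM = 4 h 34 min; less 30 min break → 4 h 4 min
Tue: 6:25 AM–3:17 PM = 8 h 52 min; less 30 min break → 8 h 22 min
Wed: 10:03 AM–3:28 PM = 5 h 25 min; less 30 min break → 4 h 55 min
Thu: 10:48 AM–4:06 PM = 5 h 18 min; less 30 min break → 4 h 48 min
Fri: 6:36 AM–1:49 PM = 7 h 13 min; less 30 min break → 6 h 43 min
Total: 4 h 4 min + 8 h 22 min + 4 h 55 min + 4 h 48 min + 6 h 43 min = 28 h 52 min.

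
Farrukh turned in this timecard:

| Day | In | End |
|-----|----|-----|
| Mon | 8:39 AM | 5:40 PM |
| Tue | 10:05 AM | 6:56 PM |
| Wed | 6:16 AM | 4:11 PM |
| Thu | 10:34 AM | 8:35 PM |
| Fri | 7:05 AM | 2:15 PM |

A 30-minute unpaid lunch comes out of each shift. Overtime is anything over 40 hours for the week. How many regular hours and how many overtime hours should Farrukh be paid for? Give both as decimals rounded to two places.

Mon: 8:39 AM–5:40 PM = 9 h 1 min; less 30 min break → 8 h 31 min
Tue: 10:05 AM–6:56 PM = 8 h 51 min; less 30 min break → 8 h 21 min
Wed: 6:16 AM–4:11 PM = 9 h 55 min; less 30 min break → 9 h 25 min
Thu: 10:34 AM–8:35 PM = 10 h 1 min; less 30 min break → 9 h 31 min
Fri: 7:05 AM–2:15 PM = 7 h 10 min; less 30 min break → 6 h 40 min
Total worked: 42 h 28 min = 42.47 h.
Threshold 40 h → overtime 2 h 28 min, regular 40 h 0 min.

Regular 40.00 hours, overtime 2.47 hours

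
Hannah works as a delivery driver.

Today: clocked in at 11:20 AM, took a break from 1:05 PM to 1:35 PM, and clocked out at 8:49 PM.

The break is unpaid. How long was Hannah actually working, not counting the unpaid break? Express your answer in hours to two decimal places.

8.98 hours

Today: 11:20 AM–8:49 PM = 9 h 29 min; less 30 min break → 8 h 59 min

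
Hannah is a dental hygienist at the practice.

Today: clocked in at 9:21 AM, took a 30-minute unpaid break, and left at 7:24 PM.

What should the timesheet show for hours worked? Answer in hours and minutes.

Today: 9:21 AM–7:24 PM = 10 h 3 min; less 30 min break → 9 h 33 min

9 h 33 min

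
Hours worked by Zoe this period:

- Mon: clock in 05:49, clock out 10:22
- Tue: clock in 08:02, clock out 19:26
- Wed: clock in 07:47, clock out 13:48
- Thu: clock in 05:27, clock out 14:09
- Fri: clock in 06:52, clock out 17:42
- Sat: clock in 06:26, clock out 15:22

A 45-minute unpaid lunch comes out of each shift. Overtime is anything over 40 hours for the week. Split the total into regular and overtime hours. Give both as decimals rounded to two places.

Regular 40.00 hours, overtime 5.93 hours

Mon: 05:49–10:22 = 4 h 33 min; less 45 min break → 3 h 48 min
Tue: 08:02–19:26 = 11 h 24 min; less 45 min break → 10 h 39 min
Wed: 07:47–13:48 = 6 h 1 min; less 45 min break → 5 h 16 min
Thu: 05:27–14:09 = 8 h 42 min; less 45 min break → 7 h 57 min
Fri: 06:52–17:42 = 10 h 50 min; less 45 min break → 10 h 5 min
Sat: 06:26–15:22 = 8 h 56 min; less 45 min break → 8 h 11 min
Total worked: 45 h 56 min = 45.93 h.
Threshold 40 h → overtime 5 h 56 min, regular 40 h 0 min.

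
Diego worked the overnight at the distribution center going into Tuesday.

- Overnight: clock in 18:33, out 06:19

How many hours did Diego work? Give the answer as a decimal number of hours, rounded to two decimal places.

11.77 hours

Overnight: 18:33 → midnight = 5 h 27 min; midnight → 06:19 = 6 h 19 min; span 11 h 46 min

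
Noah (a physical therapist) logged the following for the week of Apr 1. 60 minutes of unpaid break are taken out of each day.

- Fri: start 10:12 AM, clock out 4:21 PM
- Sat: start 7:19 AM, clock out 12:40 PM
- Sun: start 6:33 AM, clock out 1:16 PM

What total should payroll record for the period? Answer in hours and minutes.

Fri: 10:12 AM–4:21 PM = 6 h 9 min; less 60 min break → 5 h 9 min
Sat: 7:19 AM–12:40 PM = 5 h 21 min; less 60 min break → 4 h 21 min
Sun: 6:33 AM–1:16 PM = 6 h 43 min; less 60 min break → 5 h 43 min
Total: 5 h 9 min + 4 h 21 min + 5 h 43 min = 15 h 13 min.

15 h 13 min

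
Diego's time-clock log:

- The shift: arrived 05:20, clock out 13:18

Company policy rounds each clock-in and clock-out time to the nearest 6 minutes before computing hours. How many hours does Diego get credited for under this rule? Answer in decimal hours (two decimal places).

The shift: in 05:20→05:18, out 13:18→13:18; 8 h 0 min

8.00 hours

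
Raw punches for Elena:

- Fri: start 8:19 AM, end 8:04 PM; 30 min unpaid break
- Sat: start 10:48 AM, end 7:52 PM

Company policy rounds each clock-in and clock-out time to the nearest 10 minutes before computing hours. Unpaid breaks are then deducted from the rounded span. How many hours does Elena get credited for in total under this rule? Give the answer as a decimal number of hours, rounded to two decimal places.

Fri: in 8:19 AM→8:20 AM, out 8:04 PM→8:00 PM; 11 h 40 min − 30 min = 11 h 10 min
Sat: in 10:48 AM→10:50 AM, out 7:52 PM→7:50 PM; 9 h 0 min
Total credited: 20 h 10 min.

20.17 hours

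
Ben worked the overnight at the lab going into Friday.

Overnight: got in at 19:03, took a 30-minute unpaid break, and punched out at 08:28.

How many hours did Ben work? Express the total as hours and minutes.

12 h 55 min

Overnight: 19:03 → midnight = 4 h 57 min; midnight → 08:28 = 8 h 28 min; span 13 h 25 min; less 30 min break → 12 h 55 min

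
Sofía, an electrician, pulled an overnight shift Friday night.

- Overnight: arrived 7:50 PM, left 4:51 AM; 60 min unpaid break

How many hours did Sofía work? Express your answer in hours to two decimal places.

Overnight: 7:50 PM → midnight = 4 h 10 min; midnight → 4:51 AM = 4 h 51 min; span 9 h 1 min; less 60 min break → 8 h 1 min

8.02 hours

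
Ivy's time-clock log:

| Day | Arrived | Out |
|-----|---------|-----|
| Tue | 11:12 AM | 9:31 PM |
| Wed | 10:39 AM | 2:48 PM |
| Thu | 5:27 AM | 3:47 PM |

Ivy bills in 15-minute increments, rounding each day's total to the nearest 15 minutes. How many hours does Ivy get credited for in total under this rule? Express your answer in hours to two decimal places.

24.75 hours

Tue: 11:12 AM–9:31 PM = 10 h 19 min → rounds to 10 h 15 min
Wed: 10:39 AM–2:48 PM = 4 h 9 min → rounds to 4 h 15 min
Thu: 5:27 AM–3:47 PM = 10 h 20 min → rounds to 10 h 15 min
Total credited: 24 h 45 min.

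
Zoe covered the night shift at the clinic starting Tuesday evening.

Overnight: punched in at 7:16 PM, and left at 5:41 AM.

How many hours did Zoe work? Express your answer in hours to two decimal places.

10.42 hours

Overnight: 7:16 PM → midnight = 4 h 44 min; midnight → 5:41 AM = 5 h 41 min; span 10 h 25 min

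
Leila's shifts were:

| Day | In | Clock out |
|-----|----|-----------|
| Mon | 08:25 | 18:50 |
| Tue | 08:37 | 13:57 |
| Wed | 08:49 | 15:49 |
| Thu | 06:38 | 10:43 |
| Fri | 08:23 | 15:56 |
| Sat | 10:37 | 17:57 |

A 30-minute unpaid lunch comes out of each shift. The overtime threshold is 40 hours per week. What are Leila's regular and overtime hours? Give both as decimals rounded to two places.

Regular 38.72 hours, overtime 0.00 hours

Mon: 08:25–18:50 = 10 h 25 min; less 30 min break → 9 h 55 min
Tue: 08:37–13:57 = 5 h 20 min; less 30 min break → 4 h 50 min
Wed: 08:49–15:49 = 7 h 0 min; less 30 min break → 6 h 30 min
Thu: 06:38–10:43 = 4 h 5 min; less 30 min break → 3 h 35 min
Fri: 08:23–15:56 = 7 h 33 min; less 30 min break → 7 h 3 min
Sat: 10:37–17:57 = 7 h 20 min; less 30 min break → 6 h 50 min
Total worked: 38 h 43 min = 38.72 h.
Threshold 40 h → overtime 0 h 0 min, regular 38 h 43 min.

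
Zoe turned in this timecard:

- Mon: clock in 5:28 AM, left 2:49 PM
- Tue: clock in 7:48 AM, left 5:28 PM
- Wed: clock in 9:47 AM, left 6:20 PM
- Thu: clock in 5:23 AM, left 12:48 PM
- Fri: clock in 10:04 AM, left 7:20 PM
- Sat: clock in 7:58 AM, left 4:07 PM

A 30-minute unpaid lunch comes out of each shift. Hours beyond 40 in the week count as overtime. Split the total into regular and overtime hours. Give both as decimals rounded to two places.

Mon: 5:28 AM–2:49 PM = 9 h 21 min; less 30 min break → 8 h 51 min
Tue: 7:48 AM–5:28 PM = 9 h 40 min; less 30 min break → 9 h 10 min
Wed: 9:47 AM–6:20 PM = 8 h 33 min; less 30 min break → 8 h 3 min
Thu: 5:23 AM–12:48 PM = 7 h 25 min; less 30 min break → 6 h 55 min
Fri: 10:04 AM–7:20 PM = 9 h 16 min; less 30 min break → 8 h 46 min
Sat: 7:58 AM–4:07 PM = 8 h 9 min; less 30 min break → 7 h 39 min
Total worked: 49 h 24 min = 49.40 h.
Threshold 40 h → overtime 9 h 24 min, regular 40 h 0 min.

Regular 40.00 hours, overtime 9.40 hours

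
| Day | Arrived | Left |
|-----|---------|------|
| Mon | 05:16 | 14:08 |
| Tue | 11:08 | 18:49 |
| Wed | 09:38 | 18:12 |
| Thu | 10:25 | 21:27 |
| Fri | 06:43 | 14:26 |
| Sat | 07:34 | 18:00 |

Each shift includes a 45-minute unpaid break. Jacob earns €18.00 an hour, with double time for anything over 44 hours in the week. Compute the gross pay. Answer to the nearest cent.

Mon: 05:16–14:08 = 8 h 52 min; less 45 min break → 8 h 7 min
Tue: 11:08–18:49 = 7 h 41 min; less 45 min break → 6 h 56 min
Wed: 09:38–18:12 = 8 h 34 min; less 45 min break → 7 h 49 min
Thu: 10:25–21:27 = 11 h 2 min; less 45 min break → 10 h 17 min
Fri: 06:43–14:26 = 7 h 43 min; less 45 min break → 6 h 58 min
Sat: 07:34–18:00 = 10 h 26 min; less 45 min break → 9 h 41 min
Total worked: 49 h 48 min = 2988 min.
Regular 44 h 0 min = 2640 min at €18.00/h; overtime 5 h 48 min = 348 min at €36.00/h.
Pay = (2640 × €18.00 + 348 × €36.00) ÷ 60 = €1000.80.

€1000.80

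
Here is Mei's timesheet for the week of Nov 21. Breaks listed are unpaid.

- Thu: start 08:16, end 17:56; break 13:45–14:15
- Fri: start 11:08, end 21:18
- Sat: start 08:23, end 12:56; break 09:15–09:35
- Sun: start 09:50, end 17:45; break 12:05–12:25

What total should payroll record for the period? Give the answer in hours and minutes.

31 h 8 min

Thu: 08:16–17:56 = 9 h 40 min; less 30 min break → 9 h 10 min
Fri: 11:08–21:18 = 10 h 10 min
Sat: 08:23–12:56 = 4 h 33 min; less 20 min break → 4 h 13 min
Sun: 09:50–17:45 = 7 h 55 min; less 20 min break → 7 h 35 min
Total: 9 h 10 min + 10 h 10 min + 4 h 13 min + 7 h 35 min = 31 h 8 min.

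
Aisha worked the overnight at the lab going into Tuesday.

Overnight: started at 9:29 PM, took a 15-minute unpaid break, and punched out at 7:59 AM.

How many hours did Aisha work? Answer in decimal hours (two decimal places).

Overnight: 9:29 PM → midnight = 2 h 31 min; midnight → 7:59 AM = 7 h 59 min; span 10 h 30 min; less 15 min break → 10 h 15 min

10.25 hours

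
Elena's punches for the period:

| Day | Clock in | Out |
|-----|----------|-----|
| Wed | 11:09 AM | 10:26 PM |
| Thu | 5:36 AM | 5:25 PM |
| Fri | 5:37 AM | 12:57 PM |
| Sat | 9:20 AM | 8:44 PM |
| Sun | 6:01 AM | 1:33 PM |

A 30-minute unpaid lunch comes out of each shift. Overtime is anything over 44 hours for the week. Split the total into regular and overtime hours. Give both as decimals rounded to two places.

Regular 44.00 hours, overtime 2.87 hours

Wed: 11:09 AM–10:26 PM = 11 h 17 min; less 30 min break → 10 h 47 min
Thu: 5:36 AM–5:25 PM = 11 h 49 min; less 30 min break → 11 h 19 min
Fri: 5:37 AM–12:57 PM = 7 h 20 min; less 30 min break → 6 h 50 min
Sat: 9:20 AM–8:44 PM = 11 h 24 min; less 30 min break → 10 h 54 min
Sun: 6:01 AM–1:33 PM = 7 h 32 min; less 30 min break → 7 h 2 min
Total worked: 46 h 52 min = 46.87 h.
Threshold 44 h → overtime 2 h 52 min, regular 44 h 0 min.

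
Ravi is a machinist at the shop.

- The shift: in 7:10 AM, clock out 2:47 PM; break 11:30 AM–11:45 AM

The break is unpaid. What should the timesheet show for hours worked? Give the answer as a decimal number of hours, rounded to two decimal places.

7.37 hours

The shift: 7:10 AM–2:47 PM = 7 h 37 min; less 15 min break → 7 h 22 min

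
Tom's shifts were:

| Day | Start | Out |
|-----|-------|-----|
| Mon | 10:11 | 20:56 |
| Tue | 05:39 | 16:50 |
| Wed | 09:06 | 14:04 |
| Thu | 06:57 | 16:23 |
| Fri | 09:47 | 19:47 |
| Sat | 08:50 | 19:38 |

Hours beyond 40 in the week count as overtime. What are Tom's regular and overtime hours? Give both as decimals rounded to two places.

Mon: 10:11–20:56 = 10 h 45 min
Tue: 05:39–16:50 = 11 h 11 min
Wed: 09:06–14:04 = 4 h 58 min
Thu: 06:57–16:23 = 9 h 26 min
Fri: 09:47–19:47 = 10 h 0 min
Sat: 08:50–19:38 = 10 h 48 min
Total worked: 57 h 8 min = 57.13 h.
Threshold 40 h → overtime 17 h 8 min, regular 40 h 0 min.

Regular 40.00 hours, overtime 17.13 hours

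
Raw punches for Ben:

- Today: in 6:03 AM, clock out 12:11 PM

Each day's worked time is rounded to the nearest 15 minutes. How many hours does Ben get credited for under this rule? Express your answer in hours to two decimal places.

Today: 6:03 AM–12:11 PM = 6 h 8 min → rounds to 6 h 15 min

6.25 hours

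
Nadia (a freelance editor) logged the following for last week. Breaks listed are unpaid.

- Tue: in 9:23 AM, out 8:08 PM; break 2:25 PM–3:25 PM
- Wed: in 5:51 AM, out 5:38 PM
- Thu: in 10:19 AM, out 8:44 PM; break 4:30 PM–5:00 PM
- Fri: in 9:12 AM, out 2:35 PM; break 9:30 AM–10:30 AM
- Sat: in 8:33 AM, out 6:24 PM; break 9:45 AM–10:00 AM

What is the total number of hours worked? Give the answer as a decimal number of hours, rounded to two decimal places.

Tue: 9:23 AM–8:08 PM = 10 h 45 min; less 60 min break → 9 h 45 min
Wed: 5:51 AM–5:38 PM = 11 h 47 min
Thu: 10:19 AM–8:44 PM = 10 h 25 min; less 30 min break → 9 h 55 min
Fri: 9:12 AM–2:35 PM = 5 h 23 min; less 60 min break → 4 h 23 min
Sat: 8:33 AM–6:24 PM = 9 h 51 min; less 15 min break → 9 h 36 min
Total: 9 h 45 min + 11 h 47 min + 9 h 55 min + 4 h 23 min + 9 h 36 min = 45 h 26 min.

45.43 hours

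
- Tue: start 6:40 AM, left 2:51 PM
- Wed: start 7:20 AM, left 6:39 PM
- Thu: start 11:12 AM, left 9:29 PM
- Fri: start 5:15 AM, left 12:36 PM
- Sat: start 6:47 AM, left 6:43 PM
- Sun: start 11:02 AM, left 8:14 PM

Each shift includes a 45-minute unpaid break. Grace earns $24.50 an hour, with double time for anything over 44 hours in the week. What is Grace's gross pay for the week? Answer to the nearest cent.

$1556.57

Tue: 6:40 AM–2:51 PM = 8 h 11 min; less 45 min break → 7 h 26 min
Wed: 7:20 AM–6:39 PM = 11 h 19 min; less 45 min break → 10 h 34 min
Thu: 11:12 AM–9:29 PM = 10 h 17 min; less 45 min break → 9 h 32 min
Fri: 5:15 AM–12:36 PM = 7 h 21 min; less 45 min break → 6 h 36 min
Sat: 6:47 AM–6:43 PM = 11 h 56 min; less 45 min break → 11 h 11 min
Sun: 11:02 AM–8:14 PM = 9 h 12 min; less 45 min break → 8 h 27 min
Total worked: 53 h 46 min = 3226 min.
Regular 44 h 0 min = 2640 min at $24.50/h; overtime 9 h 46 min = 586 min at $49.00/h.
Pay = (2640 × $24.50 + 586 × $49.00) ÷ 60 = $1556.57.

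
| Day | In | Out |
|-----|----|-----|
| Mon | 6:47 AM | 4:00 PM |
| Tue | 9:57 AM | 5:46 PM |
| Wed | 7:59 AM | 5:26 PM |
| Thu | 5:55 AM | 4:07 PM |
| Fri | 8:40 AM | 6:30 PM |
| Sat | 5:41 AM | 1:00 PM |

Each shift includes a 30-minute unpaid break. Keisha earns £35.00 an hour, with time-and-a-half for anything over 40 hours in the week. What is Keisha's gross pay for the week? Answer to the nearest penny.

£1968.75

Mon: 6:47 AM–4:00 PM = 9 h 13 min; less 30 min break → 8 h 43 min
Tue: 9:57 AM–5:46 PM = 7 h 49 min; less 30 min break → 7 h 19 min
Wed: 7:59 AM–5:26 PM = 9 h 27 min; less 30 min break → 8 h 57 min
Thu: 5:55 AM–4:07 PM = 10 h 12 min; less 30 min break → 9 h 42 min
Fri: 8:40 AM–6:30 PM = 9 h 50 min; less 30 min break → 9 h 20 min
Sat: 5:41 AM–1:00 PM = 7 h 19 min; less 30 min break → 6 h 49 min
Total worked: 50 h 50 min = 3050 min.
Regular 40 h 0 min = 2400 min at £35.00/h; overtime 10 h 50 min = 650 min at £52.50/h.
Pay = (2400 × £35.00 + 650 × £52.50) ÷ 60 = £1968.75.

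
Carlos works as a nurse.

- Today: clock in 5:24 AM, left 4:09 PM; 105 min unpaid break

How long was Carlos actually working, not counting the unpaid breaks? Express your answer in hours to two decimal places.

Today: 5:24 AM–4:09 PM = 10 h 45 min; less 105 min break → 9 h 0 min

9.00 hours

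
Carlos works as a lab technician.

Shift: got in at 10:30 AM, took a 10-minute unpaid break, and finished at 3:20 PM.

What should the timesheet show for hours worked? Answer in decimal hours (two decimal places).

Shift: 10:30 AM–3:20 PM = 4 h 50 min; less 10 min break → 4 h 40 min

4.67 hours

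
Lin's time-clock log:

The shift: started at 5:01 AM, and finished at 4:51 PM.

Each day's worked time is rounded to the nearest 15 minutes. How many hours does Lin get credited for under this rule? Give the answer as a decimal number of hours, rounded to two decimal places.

The shift: 5:01 AM–4:51 PM = 11 h 50 min → rounds to 11 h 45 min

11.75 hours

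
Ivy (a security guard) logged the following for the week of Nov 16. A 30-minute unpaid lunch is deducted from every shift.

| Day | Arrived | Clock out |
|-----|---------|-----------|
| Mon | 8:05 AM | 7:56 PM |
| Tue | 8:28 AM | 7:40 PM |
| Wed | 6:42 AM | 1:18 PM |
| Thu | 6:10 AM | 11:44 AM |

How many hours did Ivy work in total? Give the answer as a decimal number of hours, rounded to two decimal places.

33.22 hours

Mon: 8:05 AM–7:56 PM = 11 h 51 min; less 30 min break → 11 h 21 min
Tue: 8:28 AM–7:40 PM = 11 h 12 min; less 30 min break → 10 h 42 min
Wed: 6:42 AM–1:18 PM = 6 h 36 min; less 30 min break → 6 h 6 min
Thu: 6:10 AM–11:44 AM = 5 h 34 min; less 30 min break → 5 h 4 min
Total: 11 h 21 min + 10 h 42 min + 6 h 6 min + 5 h 4 min = 33 h 13 min.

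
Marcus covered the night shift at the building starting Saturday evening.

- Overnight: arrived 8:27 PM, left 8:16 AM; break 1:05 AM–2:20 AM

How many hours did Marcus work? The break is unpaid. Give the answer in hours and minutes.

10 h 34 min

Overnight: 8:27 PM → midnight = 3 h 33 min; midnight → 8:16 AM = 8 h 16 min; span 11 h 49 min; less 75 min break → 10 h 34 min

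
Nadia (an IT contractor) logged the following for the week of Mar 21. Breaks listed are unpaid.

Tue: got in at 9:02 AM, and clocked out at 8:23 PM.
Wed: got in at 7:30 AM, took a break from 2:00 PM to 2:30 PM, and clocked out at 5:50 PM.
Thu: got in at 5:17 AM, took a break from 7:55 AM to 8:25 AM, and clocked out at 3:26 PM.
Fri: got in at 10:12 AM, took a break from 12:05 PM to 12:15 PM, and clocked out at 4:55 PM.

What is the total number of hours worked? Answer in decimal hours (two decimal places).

37.38 hours

Tue: 9:02 AM–8:23 PM = 11 h 21 min
Wed: 7:30 AM–5:50 PM = 10 h 20 min; less 30 min break → 9 h 50 min
Thu: 5:17 AM–3:26 PM = 10 h 9 min; less 30 min break → 9 h 39 min
Fri: 10:12 AM–4:55 PM = 6 h 43 min; less 10 min break → 6 h 33 min
Total: 11 h 21 min + 9 h 50 min + 9 h 39 min + 6 h 33 min = 37 h 23 min.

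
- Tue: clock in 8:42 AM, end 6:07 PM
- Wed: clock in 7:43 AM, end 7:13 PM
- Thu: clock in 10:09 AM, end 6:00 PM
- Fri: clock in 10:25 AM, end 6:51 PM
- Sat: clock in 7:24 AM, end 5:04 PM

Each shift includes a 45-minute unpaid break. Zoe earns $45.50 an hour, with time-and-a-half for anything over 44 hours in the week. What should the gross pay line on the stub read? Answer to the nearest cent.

$1961.81

Tue: 8:42 AM–6:07 PM = 9 h 25 min; less 45 min break → 8 h 40 min
Wed: 7:43 AM–7:13 PM = 11 h 30 min; less 45 min break → 10 h 45 min
Thu: 10:09 AM–6:00 PM = 7 h 51 min; less 45 min break → 7 h 6 min
Fri: 10:25 AM–6:51 PM = 8 h 26 min; less 45 min break → 7 h 41 min
Sat: 7:24 AM–5:04 PM = 9 h 40 min; less 45 min break → 8 h 55 min
Total worked: 43 h 7 min = 2587 min.
Regular 43 h 7 min = 2587 min at $45.50/h; overtime 0 h 0 min = 0 min at $68.25/h.
Pay = (2587 × $45.50 + 0 × $68.25) ÷ 60 = $1961.81.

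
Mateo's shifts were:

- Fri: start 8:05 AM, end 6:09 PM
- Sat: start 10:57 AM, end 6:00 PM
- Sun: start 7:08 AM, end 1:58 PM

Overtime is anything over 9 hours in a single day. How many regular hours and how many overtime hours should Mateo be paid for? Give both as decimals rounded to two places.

Regular 22.88 hours, overtime 1.07 hours

Fri: 8:05 AM–6:09 PM = 10 h 4 min
Sat: 10:57 AM–6:00 PM = 7 h 3 min
Sun: 7:08 AM–1:58 PM = 6 h 50 min
Fri reg 9 h 0 min / OT 1 h 4 min; Sat reg 7 h 3 min / OT 0 h 0 min; Sun reg 6 h 50 min / OT 0 h 0 min.
Totals: regular 22 h 53 min, overtime 1 h 4 min.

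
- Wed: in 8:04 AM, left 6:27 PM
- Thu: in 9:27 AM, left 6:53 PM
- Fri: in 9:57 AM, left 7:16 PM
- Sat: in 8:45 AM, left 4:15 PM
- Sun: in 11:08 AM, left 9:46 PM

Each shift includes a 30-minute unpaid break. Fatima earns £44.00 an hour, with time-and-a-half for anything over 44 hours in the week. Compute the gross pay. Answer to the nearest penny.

£1986.60

Wed: 8:04 AM–6:27 PM = 10 h 23 min; less 30 min break → 9 h 53 min
Thu: 9:27 AM–6:53 PM = 9 h 26 min; less 30 min break → 8 h 56 min
Fri: 9:57 AM–7:16 PM = 9 h 19 min; less 30 min break → 8 h 49 min
Sat: 8:45 AM–4:15 PM = 7 h 30 min; less 30 min break → 7 h 0 min
Sun: 11:08 AM–9:46 PM = 10 h 38 min; less 30 min break → 10 h 8 min
Total worked: 44 h 46 min = 2686 min.
Regular 44 h 0 min = 2640 min at £44.00/h; overtime 0 h 46 min = 46 min at £66.00/h.
Pay = (2640 × £44.00 + 46 × £66.00) ÷ 60 = £1986.60.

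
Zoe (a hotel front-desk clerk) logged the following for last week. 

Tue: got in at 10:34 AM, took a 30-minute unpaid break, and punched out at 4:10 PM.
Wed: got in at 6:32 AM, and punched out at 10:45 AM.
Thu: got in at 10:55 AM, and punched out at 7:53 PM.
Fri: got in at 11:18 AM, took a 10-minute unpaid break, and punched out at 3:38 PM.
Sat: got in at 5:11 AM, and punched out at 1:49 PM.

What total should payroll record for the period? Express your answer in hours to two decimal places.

Tue: 10:34 AM–4:10 PM = 5 h 36 min; less 30 min break → 5 h 6 min
Wed: 6:32 AM–10:45 AM = 4 h 13 min
Thu: 10:55 AM–7:53 PM = 8 h 58 min
Fri: 11:18 AM–3:38 PM = 4 h 20 min; less 10 min break → 4 h 10 min
Sat: 5:11 AM–1:49 PM = 8 h 38 min
Total: 5 h 6 min + 4 h 13 min + 8 h 58 min + 4 h 10 min + 8 h 38 min = 31 h 5 min.

31.08 hours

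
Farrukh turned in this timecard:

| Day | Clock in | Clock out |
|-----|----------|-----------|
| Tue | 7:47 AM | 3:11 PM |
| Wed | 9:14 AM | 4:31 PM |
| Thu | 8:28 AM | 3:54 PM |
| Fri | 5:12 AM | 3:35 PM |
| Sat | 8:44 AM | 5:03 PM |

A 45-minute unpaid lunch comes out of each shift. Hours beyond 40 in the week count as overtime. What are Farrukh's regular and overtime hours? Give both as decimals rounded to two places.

Tue: 7:47 AM–3:11 PM = 7 h 24 min; less 45 min break → 6 h 39 min
Wed: 9:14 AM–4:31 PM = 7 h 17 min; less 45 min break → 6 h 32 min
Thu: 8:28 AM–3:54 PM = 7 h 26 min; less 45 min break → 6 h 41 min
Fri: 5:12 AM–3:35 PM = 10 h 23 min; less 45 min break → 9 h 38 min
Sat: 8:44 AM–5:03 PM = 8 h 19 min; less 45 min break → 7 h 34 min
Total worked: 37 h 4 min = 37.07 h.
Threshold 40 h → overtime 0 h 0 min, regular 37 h 4 min.

Regular 37.07 hours, overtime 0.00 hours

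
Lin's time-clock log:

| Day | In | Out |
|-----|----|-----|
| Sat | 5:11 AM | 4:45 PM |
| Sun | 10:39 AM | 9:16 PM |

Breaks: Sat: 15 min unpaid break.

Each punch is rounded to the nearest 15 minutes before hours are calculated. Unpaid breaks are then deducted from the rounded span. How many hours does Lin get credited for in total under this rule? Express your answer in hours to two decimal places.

21.75 hours

Sat: in 5:11 AM→5:15 AM, out 4:45 PM→4:45 PM; 11 h 30 min − 15 min = 11 h 15 min
Sun: in 10:39 AM→10:45 AM, out 9:16 PM→9:15 PM; 10 h 30 min
Total credited: 21 h 45 min.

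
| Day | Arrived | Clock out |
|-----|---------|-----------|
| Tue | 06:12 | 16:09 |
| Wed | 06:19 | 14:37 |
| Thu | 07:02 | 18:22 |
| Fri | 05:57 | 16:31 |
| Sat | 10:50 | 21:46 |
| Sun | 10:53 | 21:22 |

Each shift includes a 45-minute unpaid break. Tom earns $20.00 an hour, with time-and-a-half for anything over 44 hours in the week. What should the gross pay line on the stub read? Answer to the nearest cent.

Tue: 06:12–16:09 = 9 h 57 min; less 45 min break → 9 h 12 min
Wed: 06:19–14:37 = 8 h 18 min; less 45 min break → 7 h 33 min
Thu: 07:02–18:22 = 11 h 20 min; less 45 min break → 10 h 35 min
Fri: 05:57–16:31 = 10 h 34 min; less 45 min break → 9 h 49 min
Sat: 10:50–21:46 = 10 h 56 min; less 45 min break → 10 h 11 min
Sun: 10:53–21:22 = 10 h 29 min; less 45 min break → 9 h 44 min
Total worked: 57 h 4 min = 3424 min.
Regular 44 h 0 min = 2640 min at $20.00/h; overtime 13 h 4 min = 784 min at $30.00/h.
Pay = (2640 × $20.00 + 784 × $30.00) ÷ 60 = $1272.00.

$1272.00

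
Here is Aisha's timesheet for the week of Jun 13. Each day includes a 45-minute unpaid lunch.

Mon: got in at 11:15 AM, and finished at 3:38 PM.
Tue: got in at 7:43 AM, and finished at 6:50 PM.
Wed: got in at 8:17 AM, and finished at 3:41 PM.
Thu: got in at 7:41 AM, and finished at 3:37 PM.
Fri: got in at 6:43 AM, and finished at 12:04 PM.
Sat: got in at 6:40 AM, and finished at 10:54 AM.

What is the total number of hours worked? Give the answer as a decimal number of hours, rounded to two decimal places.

35.92 hours

Mon: 11:15 AM–3:38 PM = 4 h 23 min; less 45 min break → 3 h 38 min
Tue: 7:43 AM–6:50 PM = 11 h 7 min; less 45 min break → 10 h 22 min
Wed: 8:17 AM–3:41 PM = 7 h 24 min; less 45 min break → 6 h 39 min
Thu: 7:41 AM–3:37 PM = 7 h 56 min; less 45 min break → 7 h 11 min
Fri: 6:43 AM–12:04 PM = 5 h 21 min; less 45 min break → 4 h 36 min
Sat: 6:40 AM–10:54 AM = 4 h 14 min; less 45 min break → 3 h 29 min
Total: 3 h 38 min + 10 h 22 min + 6 h 39 min + 7 h 11 min + 4 h 36 min + 3 h 29 min = 35 h 55 min.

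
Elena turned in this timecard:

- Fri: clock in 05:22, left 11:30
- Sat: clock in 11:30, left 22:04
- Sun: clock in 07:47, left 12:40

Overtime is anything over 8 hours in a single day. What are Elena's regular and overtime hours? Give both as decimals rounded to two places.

Fri: 05:22–11:30 = 6 h 8 min
Sat: 11:30–22:04 = 10 h 34 min
Sun: 07:47–12:40 = 4 h 53 min
Fri reg 6 h 8 min / OT 0 h 0 min; Sat reg 8 h 0 min / OT 2 h 34 min; Sun reg 4 h 53 min / OT 0 h 0 min.
Totals: regular 19 h 1 min, overtime 2 h 34 min.

Regular 19.02 hours, overtime 2.57 hours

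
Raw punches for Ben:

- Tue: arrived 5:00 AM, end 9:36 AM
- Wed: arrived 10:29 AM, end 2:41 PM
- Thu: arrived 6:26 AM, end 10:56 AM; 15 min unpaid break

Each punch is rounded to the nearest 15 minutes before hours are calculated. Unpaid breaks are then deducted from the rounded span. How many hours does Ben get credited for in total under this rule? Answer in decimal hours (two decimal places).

13.00 hours

Tue: in 5:00 AM→5:00 AM, out 9:36 AM→9:30 AM; 4 h 30 min
Wed: in 10:29 AM→10:30 AM, out 2:41 PM→2:45 PM; 4 h 15 min
Thu: in 6:26 AM→6:30 AM, out 10:56 AM→11:00 AM; 4 h 30 min − 15 min = 4 h 15 min
Total credited: 13 h 0 min.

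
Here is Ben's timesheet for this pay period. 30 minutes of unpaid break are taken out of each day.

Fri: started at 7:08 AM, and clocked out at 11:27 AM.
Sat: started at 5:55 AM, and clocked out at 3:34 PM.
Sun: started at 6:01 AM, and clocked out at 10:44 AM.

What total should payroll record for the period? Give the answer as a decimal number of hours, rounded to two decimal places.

Fri: 7:08 AM–11:27 AM = 4 h 19 min; less 30 min break → 3 h 49 min
Sat: 5:55 AM–3:34 PM = 9 h 39 min; less 30 min break → 9 h 9 min
Sun: 6:01 AM–10:44 AM = 4 h 43 min; less 30 min break → 4 h 13 min
Total: 3 h 49 min + 9 h 9 min + 4 h 13 min = 17 h 11 min.

17.18 hours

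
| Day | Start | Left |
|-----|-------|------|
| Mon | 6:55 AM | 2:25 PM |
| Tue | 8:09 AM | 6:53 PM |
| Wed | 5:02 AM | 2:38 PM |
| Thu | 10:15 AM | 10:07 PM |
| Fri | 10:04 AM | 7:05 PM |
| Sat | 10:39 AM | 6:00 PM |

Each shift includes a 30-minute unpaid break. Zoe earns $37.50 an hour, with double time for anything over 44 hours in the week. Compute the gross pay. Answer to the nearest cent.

$2330.00

Mon: 6:55 AM–2:25 PM = 7 h 30 min; less 30 min break → 7 h 0 min
Tue: 8:09 AM–6:53 PM = 10 h 44 min; less 30 min break → 10 h 14 min
Wed: 5:02 AM–2:38 PM = 9 h 36 min; less 30 min break → 9 h 6 min
Thu: 10:15 AM–10:07 PM = 11 h 52 min; less 30 min break → 11 h 22 min
Fri: 10:04 AM–7:05 PM = 9 h 1 min; less 30 min break → 8 h 31 min
Sat: 10:39 AM–6:00 PM = 7 h 21 min; less 30 min break → 6 h 51 min
Total worked: 53 h 4 min = 3184 min.
Regular 44 h 0 min = 2640 min at $37.50/h; overtime 9 h 4 min = 544 min at $75.00/h.
Pay = (2640 × $37.50 + 544 × $75.00) ÷ 60 = $2330.00.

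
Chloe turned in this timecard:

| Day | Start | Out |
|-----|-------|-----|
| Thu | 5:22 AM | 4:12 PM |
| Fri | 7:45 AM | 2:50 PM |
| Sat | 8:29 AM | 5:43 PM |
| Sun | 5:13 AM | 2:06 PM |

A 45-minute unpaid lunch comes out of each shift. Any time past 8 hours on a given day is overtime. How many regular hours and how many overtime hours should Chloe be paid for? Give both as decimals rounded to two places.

Regular 30.33 hours, overtime 2.70 hours

Thu: 5:22 AM–4:12 PM = 10 h 50 min; less 45 min break → 10 h 5 min
Fri: 7:45 AM–2:50 PM = 7 h 5 min; less 45 min break → 6 h 20 min
Sat: 8:29 AM–5:43 PM = 9 h 14 min; less 45 min break → 8 h 29 min
Sun: 5:13 AM–2:06 PM = 8 h 53 min; less 45 min break → 8 h 8 min
Thu reg 8 h 0 min / OT 2 h 5 min; Fri reg 6 h 20 min / OT 0 h 0 min; Sat reg 8 h 0 min / OT 0 h 29 min; Sun reg 8 h 0 min / OT 0 h 8 min.
Totals: regular 30 h 20 min, overtime 2 h 42 min.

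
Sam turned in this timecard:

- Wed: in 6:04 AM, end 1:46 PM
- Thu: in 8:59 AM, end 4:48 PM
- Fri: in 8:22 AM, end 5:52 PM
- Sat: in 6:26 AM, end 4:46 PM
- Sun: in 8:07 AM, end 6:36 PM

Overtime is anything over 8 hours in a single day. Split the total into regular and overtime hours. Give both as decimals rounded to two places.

Wed: 6:04 AM–1:46 PM = 7 h 42 min
Thu: 8:59 AM–4:48 PM = 7 h 49 min
Fri: 8:22 AM–5:52 PM = 9 h 30 min
Sat: 6:26 AM–4:46 PM = 10 h 20 min
Sun: 8:07 AM–6:36 PM = 10 h 29 min
Wed reg 7 h 42 min / OT 0 h 0 min; Thu reg 7 h 49 min / OT 0 h 0 min; Fri reg 8 h 0 min / OT 1 h 30 min; Sat reg 8 h 0 min / OT 2 h 20 min; Sun reg 8 h 0 min / OT 2 h 29 min.
Totals: regular 39 h 31 min, overtime 6 h 19 min.

Regular 39.52 hours, overtime 6.32 hours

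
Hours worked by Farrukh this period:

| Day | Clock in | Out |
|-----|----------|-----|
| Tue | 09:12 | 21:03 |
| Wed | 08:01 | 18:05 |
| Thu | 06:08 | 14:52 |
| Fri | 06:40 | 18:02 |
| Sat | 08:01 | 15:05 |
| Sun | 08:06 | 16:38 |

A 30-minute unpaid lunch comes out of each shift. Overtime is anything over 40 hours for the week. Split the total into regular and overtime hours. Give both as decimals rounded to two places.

Tue: 09:12–21:03 = 11 h 51 min; less 30 min break → 11 h 21 min
Wed: 08:01–18:05 = 10 h 4 min; less 30 min break → 9 h 34 min
Thu: 06:08–14:52 = 8 h 44 min; less 30 min break → 8 h 14 min
Fri: 06:40–18:02 = 11 h 22 min; less 30 min break → 10 h 52 min
Sat: 08:01–15:05 = 7 h 4 min; less 30 min break → 6 h 34 min
Sun: 08:06–16:38 = 8 h 32 min; less 30 min break → 8 h 2 min
Total worked: 54 h 37 min = 54.62 h.
Threshold 40 h → overtime 14 h 37 min, regular 40 h 0 min.

Regular 40.00 hours, overtime 14.62 hours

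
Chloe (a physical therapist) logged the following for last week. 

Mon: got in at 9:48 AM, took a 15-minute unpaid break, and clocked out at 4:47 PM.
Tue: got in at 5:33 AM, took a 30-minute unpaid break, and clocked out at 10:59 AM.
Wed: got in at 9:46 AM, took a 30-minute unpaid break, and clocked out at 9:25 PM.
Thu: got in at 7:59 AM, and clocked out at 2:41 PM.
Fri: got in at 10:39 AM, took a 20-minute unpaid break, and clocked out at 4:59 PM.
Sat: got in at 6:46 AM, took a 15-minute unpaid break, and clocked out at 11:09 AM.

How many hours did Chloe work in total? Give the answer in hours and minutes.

Mon: 9:48 AM–4:47 PM = 6 h 59 min; less 15 min break → 6 h 44 min
Tue: 5:33 AM–10:59 AM = 5 h 26 min; less 30 min break → 4 h 56 min
Wed: 9:46 AM–9:25 PM = 11 h 39 min; less 30 min break → 11 h 9 min
Thu: 7:59 AM–2:41 PM = 6 h 42 min
Fri: 10:39 AM–4:59 PM = 6 h 20 min; less 20 min break → 6 h 0 min
Sat: 6:46 AM–11:09 AM = 4 h 23 min; less 15 min break → 4 h 8 min
Total: 6 h 44 min + 4 h 56 min + 11 h 9 min + 6 h 42 min + 6 h 0 min + 4 h 8 min = 39 h 39 min.

39 h 39 min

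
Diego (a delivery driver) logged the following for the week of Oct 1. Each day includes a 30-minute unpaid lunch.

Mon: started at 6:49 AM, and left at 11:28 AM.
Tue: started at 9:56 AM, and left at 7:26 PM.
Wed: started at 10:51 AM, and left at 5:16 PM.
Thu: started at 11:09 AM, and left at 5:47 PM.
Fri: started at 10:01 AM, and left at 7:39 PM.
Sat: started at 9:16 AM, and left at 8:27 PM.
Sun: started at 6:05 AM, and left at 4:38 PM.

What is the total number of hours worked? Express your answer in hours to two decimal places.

Mon: 6:49 AM–11:28 AM = 4 h 39 min; less 30 min break → 4 h 9 min
Tue: 9:56 AM–7:26 PM = 9 h 30 min; less 30 min break → 9 h 0 min
Wed: 10:51 AM–5:16 PM = 6 h 25 min; less 30 min break → 5 h 55 min
Thu: 11:09 AM–5:47 PM = 6 h 38 min; less 30 min break → 6 h 8 min
Fri: 10:01 AM–7:39 PM = 9 h 38 min; less 30 min break → 9 h 8 min
Sat: 9:16 AM–8:27 PM = 11 h 11 min; less 30 min break → 10 h 41 min
Sun: 6:05 AM–4:38 PM = 10 h 33 min; less 30 min break → 10 h 3 min
Total: 4 h 9 min + 9 h 0 min + 5 h 55 min + 6 h 8 min + 9 h 8 min + 10 h 41 min + 10 h 3 min = 55 h 4 min.

55.07 hours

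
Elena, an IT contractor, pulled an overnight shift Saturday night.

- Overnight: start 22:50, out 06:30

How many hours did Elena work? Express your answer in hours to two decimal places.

7.67 hours

Overnight: 22:50 → midnight = 1 h 10 min; midnight → 06:30 = 6 h 30 min; span 7 h 40 min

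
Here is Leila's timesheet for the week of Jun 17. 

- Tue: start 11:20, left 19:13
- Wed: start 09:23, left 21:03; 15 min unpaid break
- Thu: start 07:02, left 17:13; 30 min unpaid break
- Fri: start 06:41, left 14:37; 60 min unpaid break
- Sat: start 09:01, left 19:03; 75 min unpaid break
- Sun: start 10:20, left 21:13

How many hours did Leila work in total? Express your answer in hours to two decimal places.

Tue: 11:20–19:13 = 7 h 53 min
Wed: 09:23–21:03 = 11 h 40 min; less 15 min break → 11 h 25 min
Thu: 07:02–17:13 = 10 h 11 min; less 30 min break → 9 h 41 min
Fri: 06:41–14:37 = 7 h 56 min; less 60 min break → 6 h 56 min
Sat: 09:01–19:03 = 10 h 2 min; less 75 min break → 8 h 47 min
Sun: 10:20–21:13 = 10 h 53 min
Total: 7 h 53 min + 11 h 25 min + 9 h 41 min + 6 h 56 min + 8 h 47 min + 10 h 53 min = 55 h 35 min.

55.58 hours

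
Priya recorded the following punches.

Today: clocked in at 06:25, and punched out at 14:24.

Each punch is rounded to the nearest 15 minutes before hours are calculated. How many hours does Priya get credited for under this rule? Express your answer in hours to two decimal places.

8.00 hours

Today: in 06:25→06:30, out 14:24→14:30; 8 h 0 min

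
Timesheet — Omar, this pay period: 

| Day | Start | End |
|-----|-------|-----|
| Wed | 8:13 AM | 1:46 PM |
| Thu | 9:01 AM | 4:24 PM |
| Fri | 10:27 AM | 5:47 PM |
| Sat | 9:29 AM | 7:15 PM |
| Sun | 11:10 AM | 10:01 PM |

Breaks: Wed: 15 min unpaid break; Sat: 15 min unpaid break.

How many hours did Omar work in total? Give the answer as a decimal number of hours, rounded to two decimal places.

Wed: 8:13 AM–1:46 PM = 5 h 33 min; less 15 min break → 5 h 18 min
Thu: 9:01 AM–4:24 PM = 7 h 23 min
Fri: 10:27 AM–5:47 PM = 7 h 20 min
Sat: 9:29 AM–7:15 PM = 9 h 46 min; less 15 min break → 9 h 31 min
Sun: 11:10 AM–10:01 PM = 10 h 51 min
Total: 5 h 18 min + 7 h 23 min + 7 h 20 min + 9 h 31 min + 10 h 51 min = 40 h 23 min.

40.38 hours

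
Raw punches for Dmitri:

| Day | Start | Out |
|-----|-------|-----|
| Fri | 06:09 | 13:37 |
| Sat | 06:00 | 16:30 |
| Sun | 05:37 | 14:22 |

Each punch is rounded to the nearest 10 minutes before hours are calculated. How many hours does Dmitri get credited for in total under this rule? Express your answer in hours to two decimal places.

Fri: in 06:09→06:10, out 13:37→13:40; 7 h 30 min
Sat: in 06:00→06:00, out 16:30→16:30; 10 h 30 min
Sun: in 05:37→05:40, out 14:22→14:20; 8 h 40 min
Total credited: 26 h 40 min.

26.67 hours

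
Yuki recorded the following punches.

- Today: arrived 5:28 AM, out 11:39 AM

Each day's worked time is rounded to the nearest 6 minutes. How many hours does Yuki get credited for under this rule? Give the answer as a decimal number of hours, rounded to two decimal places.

6.20 hours

Today: 5:28 AM–11:39 AM = 6 h 11 min → rounds to 6 h 12 min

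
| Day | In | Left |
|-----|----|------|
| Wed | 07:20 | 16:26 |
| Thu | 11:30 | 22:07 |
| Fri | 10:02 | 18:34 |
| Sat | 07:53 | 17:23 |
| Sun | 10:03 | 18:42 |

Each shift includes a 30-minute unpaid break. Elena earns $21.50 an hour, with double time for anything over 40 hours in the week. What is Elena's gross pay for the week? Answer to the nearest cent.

$1027.70

Wed: 07:20–16:26 = 9 h 6 min; less 30 min break → 8 h 36 min
Thu: 11:30–22:07 = 10 h 37 min; less 30 min break → 10 h 7 min
Fri: 10:02–18:34 = 8 h 32 min; less 30 min break → 8 h 2 min
Sat: 07:53–17:23 = 9 h 30 min; less 30 min break → 9 h 0 min
Sun: 10:03–18:42 = 8 h 39 min; less 30 min break → 8 h 9 min
Total worked: 43 h 54 min = 2634 min.
Regular 40 h 0 min = 2400 min at $21.50/h; overtime 3 h 54 min = 234 min at $43.00/h.
Pay = (2400 × $21.50 + 234 × $43.00) ÷ 60 = $1027.70.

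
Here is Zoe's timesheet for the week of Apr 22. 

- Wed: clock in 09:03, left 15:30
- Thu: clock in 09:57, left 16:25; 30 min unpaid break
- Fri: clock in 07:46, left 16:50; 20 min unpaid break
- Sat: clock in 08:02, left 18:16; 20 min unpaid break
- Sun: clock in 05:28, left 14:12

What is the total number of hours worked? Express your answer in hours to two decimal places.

Wed: 09:03–15:30 = 6 h 27 min
Thu: 09:57–16:25 = 6 h 28 min; less 30 min break → 5 h 58 min
Fri: 07:46–16:50 = 9 h 4 min; less 20 min break → 8 h 44 min
Sat: 08:02–18:16 = 10 h 14 min; less 20 min break → 9 h 54 min
Sun: 05:28–14:12 = 8 h 44 min
Total: 6 h 27 min + 5 h 58 min + 8 h 44 min + 9 h 54 min + 8 h 44 min = 39 h 47 min.

39.78 hours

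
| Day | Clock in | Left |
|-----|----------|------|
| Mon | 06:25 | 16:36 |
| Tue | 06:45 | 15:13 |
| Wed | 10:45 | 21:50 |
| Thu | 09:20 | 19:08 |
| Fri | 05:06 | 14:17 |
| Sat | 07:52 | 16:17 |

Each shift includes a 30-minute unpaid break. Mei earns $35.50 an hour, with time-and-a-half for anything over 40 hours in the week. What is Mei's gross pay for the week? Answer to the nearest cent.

$2172.60

Mon: 06:25–16:36 = 10 h 11 min; less 30 min break → 9 h 41 min
Tue: 06:45–15:13 = 8 h 28 min; less 30 min break → 7 h 58 min
Wed: 10:45–21:50 = 11 h 5 min; less 30 min break → 10 h 35 min
Thu: 09:20–19:08 = 9 h 48 min; less 30 min break → 9 h 18 min
Fri: 05:06–14:17 = 9 h 11 min; less 30 min break → 8 h 41 min
Sat: 07:52–16:17 = 8 h 25 min; less 30 min break → 7 h 55 min
Total worked: 54 h 8 min = 3248 min.
Regular 40 h 0 min = 2400 min at $35.50/h; overtime 14 h 8 min = 848 min at $53.25/h.
Pay = (2400 × $35.50 + 848 × $53.25) ÷ 60 = $2172.60.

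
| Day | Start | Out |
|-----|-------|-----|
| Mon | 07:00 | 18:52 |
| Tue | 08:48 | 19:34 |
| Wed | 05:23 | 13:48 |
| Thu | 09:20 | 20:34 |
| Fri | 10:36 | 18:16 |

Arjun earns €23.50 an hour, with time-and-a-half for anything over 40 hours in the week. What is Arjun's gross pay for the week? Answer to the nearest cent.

€1290.74

Mon: 07:00–18:52 = 11 h 52 min
Tue: 08:48–19:34 = 10 h 46 min
Wed: 05:23–13:48 = 8 h 25 min
Thu: 09:20–20:34 = 11 h 14 min
Fri: 10:36–18:16 = 7 h 40 min
Total worked: 49 h 57 min = 2997 min.
Regular 40 h 0 min = 2400 min at €23.50/h; overtime 9 h 57 min = 597 min at €35.25/h.
Pay = (2400 × €23.50 + 597 × €35.25) ÷ 60 = €1290.74.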